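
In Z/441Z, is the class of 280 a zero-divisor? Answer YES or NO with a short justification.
gcd(280, 441) = 7 > 1, so 280 is not a unit in Z/441Z. In Z/nZ every nonzero non-unit is a zero-divisor: explicitly, take b = 441/gcd = 63 ≠ 0 (mod 441); then 280·63 = 17640 = 40·441, i.e. 280·63 ≡ 0 (mod 441). So 280 is a zero-divisor.

Final answer: YES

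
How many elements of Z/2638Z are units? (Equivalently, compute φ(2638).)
Z/2638Z has φ(2638) = 1318 units

An element a ∈ Z/2638Z is a unit iff gcd(a, 2638) = 1, so the number of units is φ(2638). φ is multiplicative, with φ(p^e) = p^e − p^(e−1). Factorise 2638 = 2 · 1319. Then
  φ(2638) = (2 − 1) · (1319 − 1) = 1 · 1318 = 1318.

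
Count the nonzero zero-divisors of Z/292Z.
In Z/292Z each nonzero element is either a unit (gcd with 292 is 1) or a zero-divisor (gcd > 1). The number of units is φ(292): factorise 292 = 2^2 · 73, so φ(292) = (2^2 − 2^1) · (73 − 1) = 2 · 72 = 144. The nonzero elements number 292 − 1 = 291. Hence the nonzero zero-divisors number 291 − 144 = 147.

Final answer: Z/292Z has 147 nonzero zero-divisors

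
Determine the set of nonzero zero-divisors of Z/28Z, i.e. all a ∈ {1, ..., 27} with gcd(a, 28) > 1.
nonzero zero-divisors of Z/28Z = {2, 4, 6, 7, 8, 10, 12, 14, 16, 18, 20, 21, 22, 24, 26}

An element a ∈ Z/28Z (with a ≠ 0) is a zero-divisor iff gcd(a, 28) > 1 (because a is a unit precisely when gcd(a, n) = 1, and in Z/nZ every nonzero, non-unit element is a zero-divisor). Scan a = 1, ..., 27 and keep those with gcd(a, 28) > 1:
  gcd(2, 28) = 2, gcd(4, 28) = 4, gcd(6, 28) = 2, gcd(7, 28) = 7, gcd(8, 28) = 4, gcd(10, 28) = 2, gcd(12, 28) = 4, gcd(14, 28) = 14, gcd(16, 28) = 4, gcd(18, 28) = 2, gcd(20, 28) = 4, gcd(21, 28) = 7, gcd(22, 28) = 2, gcd(24, 28) = 4, gcd(26, 28) = 2.
All other a ∈ {1, ..., 27} have gcd(a, 28) = 1 and are units. So the nonzero zero-divisors are exactly the 15 values of a appearing in this scan.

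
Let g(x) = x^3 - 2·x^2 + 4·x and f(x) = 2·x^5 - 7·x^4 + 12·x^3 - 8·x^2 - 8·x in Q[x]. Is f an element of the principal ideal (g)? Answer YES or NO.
YES

In Q[x] the ideal (g) consists of all multiples of g, so f ∈ (g) iff g | f, i.e. iff the remainder of f on division by g is 0. Divide f by g (g is monic, so eliminate the leading term of the running remainder at each step):
  leading term 2·x^5: subtract (2·x^2)·g(x) = 2·x^5 - 4·x^4 + 8·x^3, leaving -3·x^4 + 4·x^3 - 8·x^2 - 8·x
  leading term -3·x^4: subtract (-3·x)·g(x) = -3·x^4 + 6·x^3 - 12·x^2, leaving -2·x^3 + 4·x^2 - 8·x
  leading term -2·x^3: subtract (-2)·g(x) = -2·x^3 + 4·x^2 - 8·x, leaving 0
The remainder is 0, so f(x) = g(x) · h(x) with h(x) = 2·x^2 - 3·x - 2. Hence g | f, i.e. f ∈ (g).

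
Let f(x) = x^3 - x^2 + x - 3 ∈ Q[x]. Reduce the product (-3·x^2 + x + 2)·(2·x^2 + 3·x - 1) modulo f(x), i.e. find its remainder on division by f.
First multiply in Q[x] without reducing: a · b = -6·x^4 - 7·x^3 + 10·x^2 + 5·x - 2. Now divide by f(x) = x^3 - x^2 + x - 3, eliminating the leading term at each step:
  leading term -6·x^4: subtract (-6·x)·f(x) = -6·x^4 + 6·x^3 - 6·x^2 + 18·x, leaving -13·x^3 + 16·x^2 - 13·x - 2
  leading term -13·x^3: subtract (-13)·f(x) = -13·x^3 + 13·x^2 - 13·x + 39, leaving 3·x^2 - 41
The degree is now < 3, so this is the remainder. Hence a · b ≡ 3·x^2 - 41 in Q[x]/(f).

Final answer: a · b ≡ 3·x^2 - 41 (mod f(x))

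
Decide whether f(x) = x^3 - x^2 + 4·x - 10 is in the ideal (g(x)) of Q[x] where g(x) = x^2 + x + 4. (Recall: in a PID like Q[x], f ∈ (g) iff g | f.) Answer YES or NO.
NO

In Q[x] the ideal (g) consists of all multiples of g, so f ∈ (g) iff g | f, i.e. iff the remainder of f on division by g is 0. Divide f by g (g is monic, so eliminate the leading term of the running remainder at each step):
  leading term x^3: subtract (x)·g(x) = x^3 + x^2 + 4·x, leaving -2·x^2 - 10
  leading term -2·x^2: subtract (-2)·g(x) = -2·x^2 - 2·x - 8, leaving 2·x - 2
The remainder r(x) = 2·x - 2 ≠ 0 (and deg r < deg g), so g ∤ f, i.e. f ∉ (g).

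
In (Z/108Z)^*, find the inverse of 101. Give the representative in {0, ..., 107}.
Apply the extended Euclidean algorithm to (108, 101), tracking rows (r, s, t) with s·108 + t·101 = r. Each division r_prev = q·r_cur + r_new produces the new row as (previous row) − q·(current row):
  row A: (108, 1, 0)   [1·108 + 0·101 = 108]
  row B: (101, 0, 1)   [0·108 + 1·101 = 101]
  108 = 1·101 + 7   → row C = row A − 1·row B = (7, 1, −1)   [check: 1·108 − 1·101 = 7]
  101 = 14·7 + 3   → row D = row B − 14·row C = (3, −14, 15)   [check: −14·108 + 15·101 = 3]
  7 = 2·3 + 1   → row E = row C − 2·row D = (1, 29, −31)   [check: 29·108 − 31·101 = 1]
  3 = 3·1 + 0   → remainder 0, stop. gcd = 1 (last nonzero row E).
The gcd is 1, so 101 is invertible mod 108. The last nonzero row gives 29·108 − 31·101 = 1, so t = −31. So 101^(−1) ≡ −31 ≡ 77 (mod 108). Verify: 101 · 77 = 7777 ≡ 1 (mod 108). ✓

Final answer: 101^(−1) ≡ 77 (mod 108)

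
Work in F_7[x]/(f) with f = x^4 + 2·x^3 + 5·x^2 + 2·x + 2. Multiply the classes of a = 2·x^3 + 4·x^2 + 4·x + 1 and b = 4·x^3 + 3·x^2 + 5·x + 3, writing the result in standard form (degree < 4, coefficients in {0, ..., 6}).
Multiply as integer polynomials: a · b = 8·x^6 + 22·x^5 + 38·x^4 + 42·x^3 + 35·x^2 + 17·x + 3. Reducing coefficients mod 7: a · b ≡ x^6 + x^5 + 3·x^4 + 3·x + 3. Now divide by f(x) = x^4 + 2·x^3 + 5·x^2 + 2·x + 2 in F_7[x], eliminating the leading term at each step:
  leading term x^6: subtract (x^2)·f(x) = x^6 + 2·x^5 + 5·x^4 + 2·x^3 + 2·x^2, leaving 6·x^5 + 5·x^4 + 5·x^3 + 5·x^2 + 3·x + 3 (coefficients mod 7)
  leading term 6·x^5: subtract (6·x)·f(x) = 6·x^5 + 5·x^4 + 2·x^3 + 5·x^2 + 5·x, leaving 3·x^3 + 5·x + 3 (coefficients mod 7)
The degree is now < 4, so this is the remainder. Hence a · b ≡ 3·x^3 + 5·x + 3 in F_7[x]/(f).

Final answer: a · b ≡ 3·x^3 + 5·x + 3 (mod f(x))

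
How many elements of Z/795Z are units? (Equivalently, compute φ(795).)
Z/795Z has φ(795) = 416 units

An element a ∈ Z/795Z is a unit iff gcd(a, 795) = 1, so the number of units is φ(795). φ is multiplicative, with φ(p^e) = p^e − p^(e−1). Factorise 795 = 3 · 5 · 53. Then
  φ(795) = (3 − 1) · (5 − 1) · (53 − 1) = 2 · 4 · 52 = 416.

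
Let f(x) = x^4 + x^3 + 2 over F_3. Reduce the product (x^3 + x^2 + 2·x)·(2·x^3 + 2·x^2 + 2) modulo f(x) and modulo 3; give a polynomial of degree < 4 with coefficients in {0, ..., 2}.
a · b ≡ 2·x^3 + x^2 + 1 (mod f(x))

Multiply as integer polynomials: a · b = 2·x^6 + 4·x^5 + 6·x^4 + 6·x^3 + 2·x^2 + 4·x. Reducing coefficients mod 3: a · b ≡ 2·x^6 + x^5 + 2·x^2 + x. Now divide by f(x) = x^4 + x^3 + 2 in F_3[x], eliminating the leading term at each step:
  leading term 2·x^6: subtract (2·x^2)·f(x) = 2·x^6 + 2·x^5 + x^2, leaving 2·x^5 + x^2 + x (coefficients mod 3)
  leading term 2·x^5: subtract (2·x)·f(x) = 2·x^5 + 2·x^4 + x, leaving x^4 + x^2 (coefficients mod 3)
  leading term x^4: subtract (1)·f(x) = x^4 + x^3 + 2, leaving 2·x^3 + x^2 + 1 (coefficients mod 3)
The degree is now < 4, so this is the remainder. Hence a · b ≡ 2·x^3 + x^2 + 1 in F_3[x]/(f).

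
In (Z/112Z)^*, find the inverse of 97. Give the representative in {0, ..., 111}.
Apply the extended Euclidean algorithm to (112, 97), tracking rows (r, s, t) with s·112 + t·97 = r. Each division r_prev = q·r_cur + r_new produces the new row as (previous row) − q·(current row):
  row A: (112, 1, 0)   [1·112 + 0·97 = 112]
  row B: (97, 0, 1)   [0·112 + 1·97 = 97]
  112 = 1·97 + 15   → row C = row A − 1·row B = (15, 1, −1)   [check: 1·112 − 1·97 = 15]
  97 = 6·15 + 7   → row D = row B − 6·row C = (7, −6, 7)   [check: −6·112 + 7·97 = 7]
  15 = 2·7 + 1   → row E = row C − 2·row D = (1, 13, −15)   [check: 13·112 − 15·97 = 1]
  7 = 7·1 + 0   → remainder 0, stop. gcd = 1 (last nonzero row E).
The gcd is 1, so 97 is invertible mod 112. The last nonzero row gives 13·112 − 15·97 = 1, so t = −15. So 97^(−1) ≡ −15 ≡ 97 (mod 112). Verify: 97 · 97 = 9409 ≡ 1 (mod 112). ✓

Final answer: 97^(−1) ≡ 97 (mod 112)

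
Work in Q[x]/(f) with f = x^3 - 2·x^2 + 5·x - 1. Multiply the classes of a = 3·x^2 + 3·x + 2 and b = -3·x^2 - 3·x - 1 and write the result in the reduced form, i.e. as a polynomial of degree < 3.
First multiply in Q[x] without reducing: a · b = -9·x^4 - 18·x^3 - 18·x^2 - 9·x - 2. Now divide by f(x) = x^3 - 2·x^2 + 5·x - 1, eliminating the leading term at each step:
  leading term -9·x^4: subtract (-9·x)·f(x) = -9·x^4 + 18·x^3 - 45·x^2 + 9·x, leaving -36·x^3 + 27·x^2 - 18·x - 2
  leading term -36·x^3: subtract (-36)·f(x) = -36·x^3 + 72·x^2 - 180·x + 36, leaving -45·x^2 + 162·x - 38
The degree is now < 3, so this is the remainder. Hence a · b ≡ -45·x^2 + 162·x - 38 in Q[x]/(f).

Final answer: a · b ≡ -45·x^2 + 162·x - 38 (mod f(x))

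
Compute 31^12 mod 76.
Use repeated squaring. Binary(12) = 1100. Walk through the bits of the exponent 12 left-to-right: at each bit after the leading one, square the running value, then multiply by 31 if the bit is 1 (always reducing mod 76):
  bit 1 = 1 (leading): start with 31.
  bit 2 = 1: square 31^2 = 961 ≡ 49; bit is 1, so multiply 49·31 = 1519 ≡ 75 (mod 76).
  bit 3 = 0: square 75^2 = 5625 ≡ 1 (mod 76).
  bit 4 = 0: square 1^2 = 1 (mod 76).
Final value: 31^12 ≡ 1 (mod 76).

Final answer: 1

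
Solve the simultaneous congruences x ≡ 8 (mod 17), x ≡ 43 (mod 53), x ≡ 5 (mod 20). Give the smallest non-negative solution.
x ≡ 16685 (mod 18020); the representative in [0, 18020) is 16685

The moduli 17, 53, 20 are pairwise coprime, so by the CRT there is a unique solution mod 17·53·20 = 18020.
Solve by successive substitution. Start with x ≡ 8 (mod 17).
  Combine with x ≡ 43 (mod 53): write x = 8 + 17·t and require 8 + 17·t ≡ 43 (mod 53), i.e. 17·t ≡ 43 − 8 ≡ 35 (mod 53). Since 17^(−1) ≡ 25 (mod 53), t ≡ 25·35 ≡ 27 (mod 53). So x ≡ 8 + 17·27 = 467 (mod 901).
  Combine with x ≡ 5 (mod 20): write x = 467 + 901·t and require 467 + 901·t ≡ 5 (mod 20), i.e. 901·t ≡ 5 − 467 ≡ 18 (mod 20). Since 901^(−1) ≡ 1 (mod 20) (901 ≡ 1 (mod 20)), t ≡ 1·18 ≡ 18 (mod 20). So x ≡ 467 + 901·18 = 16685 (mod 18020).
Unique solution in [0, 18020): x = 16685.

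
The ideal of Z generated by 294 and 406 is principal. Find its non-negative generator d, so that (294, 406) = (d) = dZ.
In the PID Z, (a, b) is generated by gcd(a, b). Compute gcd(406, 294) with the extended Euclidean algorithm, tracking rows (r, s, t) with s·406 + t·294 = r:
  row A: (406, 1, 0)   [1·406 + 0·294 = 406]
  row B: (294, 0, 1)   [0·406 + 1·294 = 294]
  406 = 1·294 + 112   → row C = row A − 1·row B = (112, 1, −1)   [check: 1·406 − 1·294 = 112]
  294 = 2·112 + 70   → row D = row B − 2·row C = (70, −2, 3)   [check: −2·406 + 3·294 = 70]
  112 = 1·70 + 42   → row E = row C − 1·row D = (42, 3, −4)   [check: 3·406 − 4·294 = 42]
  70 = 1·42 + 28   → row F = row D − 1·row E = (28, −5, 7)   [check: −5·406 + 7·294 = 28]
  42 = 1·28 + 14   → row G = row E − 1·row F = (14, 8, −11)   [check: 8·406 − 11·294 = 14]
  28 = 2·14 + 0   → remainder 0, stop. gcd = 14 (last nonzero row G).
So gcd(294, 406) = 14, with Bézout identity 8·406 − 11·294 = 14. Containment (⊇): the Bézout identity exhibits 14 as an element of (294, 406), giving (14) ⊆ (294, 406). Containment (⊆): since 14 | 294 and 14 | 406 (294 = 14·21, 406 = 14·29), every Z-linear combination of 294 and 406 is divisible by 14, so (294, 406) ⊆ (14). Therefore (294, 406) = (14), d = 14.

Final answer: (294, 406) = (14); d = 14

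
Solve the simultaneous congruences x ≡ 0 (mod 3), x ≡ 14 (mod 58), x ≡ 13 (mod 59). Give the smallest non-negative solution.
x ≡ 72 (mod 10266); the representative in [0, 10266) is 72

The moduli 3, 58, 59 are pairwise coprime, so by the CRT there is a unique solution mod 3·58·59 = 10266.
Solve by successive substitution. Start with x ≡ 0 (mod 3).
  Combine with x ≡ 14 (mod 58): write x = 3·t and require 3·t ≡ 14 (mod 58). Since 3^(−1) ≡ 39 (mod 58), t ≡ 39·14 ≡ 24 (mod 58). So x ≡ 3·24 = 72 (mod 174).
  Combine with x ≡ 13 (mod 59): write x = 72 + 174·t and require 72 + 174·t ≡ 13 (mod 59), i.e. 174·t ≡ 13 − 72 ≡ 0 (mod 59). Since 174^(−1) ≡ 39 (mod 59) (174 ≡ 56 (mod 59)), t ≡ 39·0 ≡ 0 (mod 59). So x ≡ 72 + 174·0 = 72 (mod 10266).
Unique solution in [0, 10266): x = 72.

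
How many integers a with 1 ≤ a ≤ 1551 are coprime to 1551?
920

The number of a ∈ {1, ..., 1551} with gcd(a, 1551) = 1 is by definition Euler's totient φ(1551). φ is multiplicative, with φ(p^e) = p^e − p^(e−1). Factorise 1551 = 3 · 11 · 47. Then
  φ(1551) = (3 − 1) · (11 − 1) · (47 − 1) = 2 · 10 · 46 = 920.
So there are 920 such integers.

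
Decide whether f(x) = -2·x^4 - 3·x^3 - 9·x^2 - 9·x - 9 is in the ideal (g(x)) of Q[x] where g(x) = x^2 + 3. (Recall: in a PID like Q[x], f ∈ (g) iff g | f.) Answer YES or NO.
In Q[x] the ideal (g) consists of all multiples of g, so f ∈ (g) iff g | f, i.e. iff the remainder of f on division by g is 0. Divide f by g (g is monic, so eliminate the leading term of the running remainder at each step):
  leading term -2·x^4: subtract (-2·x^2)·g(x) = -2·x^4 - 6·x^2, leaving -3·x^3 - 3·x^2 - 9·x - 9
  leading term -3·x^3: subtract (-3·x)·g(x) = -3·x^3 - 9·x, leaving -3·x^2 - 9
  leading term -3·x^2: subtract (-3)·g(x) = -3·x^2 - 9, leaving 0
The remainder is 0, so f(x) = g(x) · h(x) with h(x) = -2·x^2 - 3·x - 3. Hence g | f, i.e. f ∈ (g).

Final answer: YES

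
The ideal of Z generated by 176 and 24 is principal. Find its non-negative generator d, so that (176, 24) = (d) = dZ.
(176, 24) = (8); d = 8

In the PID Z, (a, b) is generated by gcd(a, b). Compute gcd(176, 24) with the extended Euclidean algorithm, tracking rows (r, s, t) with s·176 + t·24 = r:
  row A: (176, 1, 0)   [1·176 + 0·24 = 176]
  row B: (24, 0, 1)   [0·176 + 1·24 = 24]
  176 = 7·24 + 8   → row C = row A − 7·row B = (8, 1, −7)   [check: 1·176 − 7·24 = 8]
  24 = 3·8 + 0   → remainder 0, stop. gcd = 8 (last nonzero row C).
So gcd(176, 24) = 8, with Bézout identity 1·176 − 7·24 = 8. Containment (⊇): the Bézout identity exhibits 8 as an element of (176, 24), giving (8) ⊆ (176, 24). Containment (⊆): since 8 | 176 and 8 | 24 (176 = 8·22, 24 = 8·3), every Z-linear combination of 176 and 24 is divisible by 8, so (176, 24) ⊆ (8). Therefore (176, 24) = (8), d = 8.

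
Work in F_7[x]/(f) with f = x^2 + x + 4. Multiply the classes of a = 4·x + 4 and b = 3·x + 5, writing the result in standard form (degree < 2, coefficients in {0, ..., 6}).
a · b ≡ 6·x (mod f(x))

Multiply as integer polynomials: a · b = 12·x^2 + 32·x + 20. Reducing coefficients mod 7: a · b ≡ 5·x^2 + 4·x + 6. Now divide by f(x) = x^2 + x + 4 in F_7[x], eliminating the leading term at each step:
  leading term 5·x^2: subtract (5)·f(x) = 5·x^2 + 5·x + 6, leaving 6·x (coefficients mod 7)
The degree is now < 2, so this is the remainder. Hence a · b ≡ 6·x in F_7[x]/(f).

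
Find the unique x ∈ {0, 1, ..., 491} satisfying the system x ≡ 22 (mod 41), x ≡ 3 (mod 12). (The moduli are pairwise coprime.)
x ≡ 63 (mod 492); the representative in [0, 492) is 63

The moduli 41, 12 are pairwise coprime, so by the CRT there is a unique solution mod 41·12 = 492.
Solve by successive substitution. Start with x ≡ 22 (mod 41).
  Combine with x ≡ 3 (mod 12): write x = 22 + 41·t and require 22 + 41·t ≡ 3 (mod 12), i.e. 41·t ≡ 3 − 22 ≡ 5 (mod 12). Since 41^(−1) ≡ 5 (mod 12) (41 ≡ 5 (mod 12)), t ≡ 5·5 ≡ 1 (mod 12). So x ≡ 22 + 41·1 = 63 (mod 492).
Unique solution in [0, 492): x = 63.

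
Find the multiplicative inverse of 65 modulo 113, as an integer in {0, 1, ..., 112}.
65^(−1) ≡ 40 (mod 113)

Apply the extended Euclidean algorithm to (113, 65), tracking rows (r, s, t) with s·113 + t·65 = r. Each division r_prev = q·r_cur + r_new produces the new row as (previous row) − q·(current row):
  row A: (113, 1, 0)   [1·113 + 0·65 = 113]
  row B: (65, 0, 1)   [0·113 + 1·65 = 65]
  113 = 1·65 + 48   → row C = row A − 1·row B = (48, 1, −1)   [check: 1·113 − 1·65 = 48]
  65 = 1·48 + 17   → row D = row B − 1·row C = (17, −1, 2)   [check: −1·113 + 2·65 = 17]
  48 = 2·17 + 14   → row E = row C − 2·row D = (14, 3, −5)   [check: 3·113 − 5·65 = 14]
  17 = 1·14 + 3   → row F = row D − 1·row E = (3, −4, 7)   [check: −4·113 + 7·65 = 3]
  14 = 4·3 + 2   → row G = row E − 4·row F = (2, 19, −33)   [check: 19·113 − 33·65 = 2]
  3 = 1·2 + 1   → row H = row F − 1·row G = (1, −23, 40)   [check: −23·113 + 40·65 = 1]
  2 = 2·1 + 0   → remainder 0, stop. gcd = 1 (last nonzero row H).
The gcd is 1, so 65 is invertible mod 113. The last nonzero row gives −23·113 + 40·65 = 1, so t = 40. So 65^(−1) ≡ 40 (mod 113). Verify: 65 · 40 = 2600 ≡ 1 (mod 113). ✓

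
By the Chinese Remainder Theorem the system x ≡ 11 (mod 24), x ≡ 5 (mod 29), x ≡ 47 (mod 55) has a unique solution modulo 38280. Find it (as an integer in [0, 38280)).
x ≡ 23147 (mod 38280); the representative in [0, 38280) is 23147

The moduli 24, 29, 55 are pairwise coprime, so by the CRT there is a unique solution mod 24·29·55 = 38280.
Solve by successive substitution. Start with x ≡ 11 (mod 24).
  Combine with x ≡ 5 (mod 29): write x = 11 + 24·t and require 11 + 24·t ≡ 5 (mod 29), i.e. 24·t ≡ 5 − 11 ≡ 23 (mod 29). Since 24^(−1) ≡ 23 (mod 29), t ≡ 23·23 ≡ 7 (mod 29). So x ≡ 11 + 24·7 = 179 (mod 696).
  Combine with x ≡ 47 (mod 55): write x = 179 + 696·t and require 179 + 696·t ≡ 47 (mod 55), i.e. 696·t ≡ 47 − 179 ≡ 33 (mod 55). Since 696^(−1) ≡ 26 (mod 55) (696 ≡ 36 (mod 55)), t ≡ 26·33 ≡ 33 (mod 55). So x ≡ 179 + 696·33 = 23147 (mod 38280).
Unique solution in [0, 38280): x = 23147.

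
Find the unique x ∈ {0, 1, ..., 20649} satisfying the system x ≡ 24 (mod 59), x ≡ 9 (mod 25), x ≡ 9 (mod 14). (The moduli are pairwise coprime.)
x ≡ 3859 (mod 20650); the representative in [0, 20650) is 3859

The moduli 59, 25, 14 are pairwise coprime, so by the CRT there is a unique solution mod 59·25·14 = 20650.
Solve by successive substitution. Start with x ≡ 24 (mod 59).
  Combine with x ≡ 9 (mod 25): write x = 24 + 59·t and require 24 + 59·t ≡ 9 (mod 25), i.e. 59·t ≡ 9 − 24 ≡ 10 (mod 25). Since 59^(−1) ≡ 14 (mod 25) (59 ≡ 9 (mod 25)), t ≡ 14·10 ≡ 15 (mod 25). So x ≡ 24 + 59·15 = 909 (mod 1475).
  Combine with x ≡ 9 (mod 14): write x = 909 + 1475·t and require 909 + 1475·t ≡ 9 (mod 14), i.e. 1475·t ≡ 9 − 909 ≡ 10 (mod 14). Since 1475^(−1) ≡ 3 (mod 14) (1475 ≡ 5 (mod 14)), t ≡ 3·10 ≡ 2 (mod 14). So x ≡ 909 + 1475·2 = 3859 (mod 20650).
Unique solution in [0, 20650): x = 3859.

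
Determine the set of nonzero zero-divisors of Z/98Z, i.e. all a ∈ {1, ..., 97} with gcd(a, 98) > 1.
nonzero zero-divisors of Z/98Z = {2, 4, 6, 7, 8, 10, 12, 14, 16, 18, 20, 21, 22, 24, 26, 28, 30, 32, 34, 35, 36, 38, 40, 42, 44, 46, 48, 49, 50, 52, 54, 56, 58, 60, 62, 63, 64, 66, 68, 70, 72, 74, 76, 77, 78, 80, 82, 84, 86, 88, 90, 91, 92, 94, 96}

An element a ∈ Z/98Z (with a ≠ 0) is a zero-divisor iff gcd(a, 98) > 1 (because a is a unit precisely when gcd(a, n) = 1, and in Z/nZ every nonzero, non-unit element is a zero-divisor). Scan a = 1, ..., 97 and keep those with gcd(a, 98) > 1:
  gcd(2, 98) = 2, gcd(4, 98) = 2, gcd(6, 98) = 2, gcd(7, 98) = 7, gcd(8, 98) = 2, gcd(10, 98) = 2, gcd(12, 98) = 2, gcd(14, 98) = 14, gcd(16, 98) = 2, gcd(18, 98) = 2, gcd(20, 98) = 2, gcd(21, 98) = 7, gcd(22, 98) = 2, gcd(24, 98) = 2, gcd(26, 98) = 2, gcd(28, 98) = 14, gcd(30, 98) = 2, gcd(32, 98) = 2, gcd(34, 98) = 2, gcd(35, 98) = 7, gcd(36, 98) = 2, gcd(38, 98) = 2, gcd(40, 98) = 2, gcd(42, 98) = 14, gcd(44, 98) = 2, gcd(46, 98) = 2, gcd(48, 98) = 2, gcd(49, 98) = 49, gcd(50, 98) = 2, gcd(52, 98) = 2, gcd(54, 98) = 2, gcd(56, 98) = 14, gcd(58, 98) = 2, gcd(60, 98) = 2, gcd(62, 98) = 2, gcd(63, 98) = 7, gcd(64, 98) = 2, gcd(66, 98) = 2, gcd(68, 98) = 2, gcd(70, 98) = 14, gcd(72, 98) = 2, gcd(74, 98) = 2, gcd(76, 98) = 2, gcd(77, 98) = 7, gcd(78, 98) = 2, gcd(80, 98) = 2, gcd(82, 98) = 2, gcd(84, 98) = 14, gcd(86, 98) = 2, gcd(88, 98) = 2, gcd(90, 98) = 2, gcd(91, 98) = 7, gcd(92, 98) = 2, gcd(94, 98) = 2, gcd(96, 98) = 2.
All other a ∈ {1, ..., 97} have gcd(a, 98) = 1 and are units. So the nonzero zero-divisors are exactly the 55 values of a appearing in this scan.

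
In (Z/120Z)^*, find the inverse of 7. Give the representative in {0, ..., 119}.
7^(−1) ≡ 103 (mod 120)

Apply the extended Euclidean algorithm to (120, 7), tracking rows (r, s, t) with s·120 + t·7 = r. Each division r_prev = q·r_cur + r_new produces the new row as (previous row) − q·(current row):
  row A: (120, 1, 0)   [1·120 + 0·7 = 120]
  row B: (7, 0, 1)   [0·120 + 1·7 = 7]
  120 = 17·7 + 1   → row C = row A − 17·row B = (1, 1, −17)   [check: 1·120 − 17·7 = 1]
  7 = 7·1 + 0   → remainder 0, stop. gcd = 1 (last nonzero row C).
The gcd is 1, so 7 is invertible mod 120. The last nonzero row gives 1·120 − 17·7 = 1, so t = −17. So 7^(−1) ≡ −17 ≡ 103 (mod 120). Verify: 7 · 103 = 721 ≡ 1 (mod 120). ✓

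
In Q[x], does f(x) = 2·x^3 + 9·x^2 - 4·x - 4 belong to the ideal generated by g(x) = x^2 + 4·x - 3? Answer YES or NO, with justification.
NO

In Q[x] the ideal (g) consists of all multiples of g, so f ∈ (g) iff g | f, i.e. iff the remainder of f on division by g is 0. Divide f by g (g is monic, so eliminate the leading term of the running remainder at each step):
  leading term 2·x^3: subtract (2·x)·g(x) = 2·x^3 + 8·x^2 - 6·x, leaving x^2 + 2·x - 4
  leading term x^2: subtract (1)·g(x) = x^2 + 4·x - 3, leaving -2·x - 1
The remainder r(x) = -2·x - 1 ≠ 0 (and deg r < deg g), so g ∤ f, i.e. f ∉ (g).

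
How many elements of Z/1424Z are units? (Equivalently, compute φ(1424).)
Z/1424Z has φ(1424) = 704 units

An element a ∈ Z/1424Z is a unit iff gcd(a, 1424) = 1, so the number of units is φ(1424). φ is multiplicative, with φ(p^e) = p^e − p^(e−1). Factorise 1424 = 2^4 · 89. Then
  φ(1424) = (2^4 − 2^3) · (89 − 1) = 8 · 88 = 704.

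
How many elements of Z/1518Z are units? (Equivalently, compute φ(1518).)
Z/1518Z has φ(1518) = 440 units

An element a ∈ Z/1518Z is a unit iff gcd(a, 1518) = 1, so the number of units is φ(1518). φ is multiplicative, with φ(p^e) = p^e − p^(e−1). Factorise 1518 = 2 · 3 · 11 · 23. Then
  φ(1518) = (2 − 1) · (3 − 1) · (11 − 1) · (23 − 1) = 1 · 2 · 10 · 22 = 440.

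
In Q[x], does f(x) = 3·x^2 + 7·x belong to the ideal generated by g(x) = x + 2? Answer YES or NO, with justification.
In Q[x] the ideal (g) consists of all multiples of g, so f ∈ (g) iff g | f, i.e. iff the remainder of f on division by g is 0. Divide f by g (g is monic, so eliminate the leading term of the running remainder at each step):
  leading term 3·x^2: subtract (3·x)·g(x) = 3·x^2 + 6·x, leaving x
  leading term x: subtract (1)·g(x) = x + 2, leaving -2
The remainder r(x) = -2 ≠ 0 (and deg r < deg g), so g ∤ f, i.e. f ∉ (g).

Final answer: NO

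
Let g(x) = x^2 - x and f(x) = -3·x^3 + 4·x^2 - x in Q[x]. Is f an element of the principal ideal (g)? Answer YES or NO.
YES

In Q[x] the ideal (g) consists of all multiples of g, so f ∈ (g) iff g | f, i.e. iff the remainder of f on division by g is 0. Divide f by g (g is monic, so eliminate the leading term of the running remainder at each step):
  leading term -3·x^3: subtract (-3·x)·g(x) = -3·x^3 + 3·x^2, leaving x^2 - x
  leading term x^2: subtract (1)·g(x) = x^2 - x, leaving 0
The remainder is 0, so f(x) = g(x) · h(x) with h(x) = 1 - 3·x. Hence g | f, i.e. f ∈ (g).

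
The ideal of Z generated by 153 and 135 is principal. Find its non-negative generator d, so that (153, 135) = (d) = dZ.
In the PID Z, (a, b) is generated by gcd(a, b). Compute gcd(153, 135) with the extended Euclidean algorithm, tracking rows (r, s, t) with s·153 + t·135 = r:
  row A: (153, 1, 0)   [1·153 + 0·135 = 153]
  row B: (135, 0, 1)   [0·153 + 1·135 = 135]
  153 = 1·135 + 18   → row C = row A − 1·row B = (18, 1, −1)   [check: 1·153 − 1·135 = 18]
  135 = 7·18 + 9   → row D = row B − 7·row C = (9, −7, 8)   [check: −7·153 + 8·135 = 9]
  18 = 2·9 + 0   → remainder 0, stop. gcd = 9 (last nonzero row D).
So gcd(153, 135) = 9, with Bézout identity −7·153 + 8·135 = 9. Containment (⊇): the Bézout identity exhibits 9 as an element of (153, 135), giving (9) ⊆ (153, 135). Containment (⊆): since 9 | 153 and 9 | 135 (153 = 9·17, 135 = 9·15), every Z-linear combination of 153 and 135 is divisible by 9, so (153, 135) ⊆ (9). Therefore (153, 135) = (9), d = 9.

Final answer: (153, 135) = (9); d = 9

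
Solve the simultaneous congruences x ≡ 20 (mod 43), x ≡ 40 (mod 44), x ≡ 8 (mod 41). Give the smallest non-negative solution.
The moduli 43, 44, 41 are pairwise coprime, so by the CRT there is a unique solution mod 43·44·41 = 77572.
Solve by successive substitution. Start with x ≡ 20 (mod 43).
  Combine with x ≡ 40 (mod 44): write x = 20 + 43·t and require 20 + 43·t ≡ 40 (mod 44), i.e. 43·t ≡ 40 − 20 ≡ 20 (mod 44). Since 43^(−1) ≡ 43 (mod 44), t ≡ 43·20 ≡ 24 (mod 44). So x ≡ 20 + 43·24 = 1052 (mod 1892).
  Combine with x ≡ 8 (mod 41): write x = 1052 + 1892·t and require 1052 + 1892·t ≡ 8 (mod 41), i.e. 1892·t ≡ 8 − 1052 ≡ 22 (mod 41). Since 1892^(−1) ≡ 7 (mod 41) (1892 ≡ 6 (mod 41)), t ≡ 7·22 ≡ 31 (mod 41). So x ≡ 1052 + 1892·31 = 59704 (mod 77572).
Unique solution in [0, 77572): x = 59704.

Final answer: x ≡ 59704 (mod 77572); the representative in [0, 77572) is 59704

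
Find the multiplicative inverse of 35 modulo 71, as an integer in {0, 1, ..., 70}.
35^(−1) ≡ 69 (mod 71)

Apply the extended Euclidean algorithm to (71, 35), tracking rows (r, s, t) with s·71 + t·35 = r. Each division r_prev = q·r_cur + r_new produces the new row as (previous row) − q·(current row):
  row A: (71, 1, 0)   [1·71 + 0·35 = 71]
  row B: (35, 0, 1)   [0·71 + 1·35 = 35]
  71 = 2·35 + 1   → row C = row A − 2·row B = (1, 1, −2)   [check: 1·71 − 2·35 = 1]
  35 = 35·1 + 0   → remainder 0, stop. gcd = 1 (last nonzero row C).
The gcd is 1, so 35 is invertible mod 71. The last nonzero row gives 1·71 − 2·35 = 1, so t = −2. So 35^(−1) ≡ −2 ≡ 69 (mod 71). Verify: 35 · 69 = 2415 ≡ 1 (mod 71). ✓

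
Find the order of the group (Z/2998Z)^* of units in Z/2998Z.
|(Z/2998Z)^*| = 1498

(Z/2998Z)^* consists of the classes a with gcd(a, 2998) = 1, so its order is φ(2998). φ is multiplicative, with φ(p^e) = p^e − p^(e−1). Factorise 2998 = 2 · 1499. Then
  φ(2998) = (2 − 1) · (1499 − 1) = 1 · 1498 = 1498.
Thus |(Z/2998Z)^*| = 1498.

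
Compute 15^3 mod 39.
21

Use repeated squaring. Binary(3) = 11. Walk through the bits of the exponent 3 left-to-right: at each bit after the leading one, square the running value, then multiply by 15 if the bit is 1 (always reducing mod 39):
  bit 1 = 1 (leading): start with 15.
  bit 2 = 1: square 15^2 = 225 ≡ 30; bit is 1, so multiply 30·15 = 450 ≡ 21 (mod 39).
Final value: 15^3 ≡ 21 (mod 39).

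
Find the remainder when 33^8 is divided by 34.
1

Use repeated squaring. Binary(8) = 1000. Walk through the bits of the exponent 8 left-to-right: at each bit after the leading one, square the running value, then multiply by 33 if the bit is 1 (always reducing mod 34):
  bit 1 = 1 (leading): start with 33.
  bit 2 = 0: square 33^2 = 1089 ≡ 1 (mod 34).
  bit 3 = 0: square 1^2 = 1 (mod 34).
  bit 4 = 0: square 1^2 = 1 (mod 34).
Final value: 33^8 ≡ 1 (mod 34).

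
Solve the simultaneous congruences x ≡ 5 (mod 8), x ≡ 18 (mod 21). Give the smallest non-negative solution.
x ≡ 165 (mod 168); the representative in [0, 168) is 165

The moduli 8, 21 are pairwise coprime, so by the CRT there is a unique solution mod 8·21 = 168.
Solve by successive substitution. Start with x ≡ 5 (mod 8).
  Combine with x ≡ 18 (mod 21): write x = 5 + 8·t and require 5 + 8·t ≡ 18 (mod 21), i.e. 8·t ≡ 18 − 5 ≡ 13 (mod 21). Since 8^(−1) ≡ 8 (mod 21), t ≡ 8·13 ≡ 20 (mod 21). So x ≡ 5 + 8·20 = 165 (mod 168).
Unique solution in [0, 168): x = 165.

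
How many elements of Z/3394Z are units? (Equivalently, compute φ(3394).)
An element a ∈ Z/3394Z is a unit iff gcd(a, 3394) = 1, so the number of units is φ(3394). φ is multiplicative, with φ(p^e) = p^e − p^(e−1). Factorise 3394 = 2 · 1697. Then
  φ(3394) = (2 − 1) · (1697 − 1) = 1 · 1696 = 1696.

Final answer: Z/3394Z has φ(3394) = 1696 units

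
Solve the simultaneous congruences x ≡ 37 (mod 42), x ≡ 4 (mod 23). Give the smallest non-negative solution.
x ≡ 625 (mod 966); the representative in [0, 966) is 625

The moduli 42, 23 are pairwise coprime, so by the CRT there is a unique solution mod 42·23 = 966.
Solve by successive substitution. Start with x ≡ 37 (mod 42).
  Combine with x ≡ 4 (mod 23): write x = 37 + 42·t and require 37 + 42·t ≡ 4 (mod 23), i.e. 42·t ≡ 4 − 37 ≡ 13 (mod 23). Since 42^(−1) ≡ 17 (mod 23) (42 ≡ 19 (mod 23)), t ≡ 17·13 ≡ 14 (mod 23). So x ≡ 37 + 42·14 = 625 (mod 966).
Unique solution in [0, 966): x = 625.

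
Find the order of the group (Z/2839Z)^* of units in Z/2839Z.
|(Z/2839Z)^*| = 2656

(Z/2839Z)^* consists of the classes a with gcd(a, 2839) = 1, so its order is φ(2839). φ is multiplicative, with φ(p^e) = p^e − p^(e−1). Factorise 2839 = 17 · 167. Then
  φ(2839) = (17 − 1) · (167 − 1) = 16 · 166 = 2656.
Thus |(Z/2839Z)^*| = 2656.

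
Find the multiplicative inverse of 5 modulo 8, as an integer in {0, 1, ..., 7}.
Apply the extended Euclidean algorithm to (8, 5), tracking rows (r, s, t) with s·8 + t·5 = r. Each division r_prev = q·r_cur + r_new produces the new row as (previous row) − q·(current row):
  row A: (8, 1, 0)   [1·8 + 0·5 = 8]
  row B: (5, 0, 1)   [0·8 + 1·5 = 5]
  8 = 1·5 + 3   → row C = row A − 1·row B = (3, 1, −1)   [check: 1·8 − 1·5 = 3]
  5 = 1·3 + 2   → row D = row B − 1·row C = (2, −1, 2)   [check: −1·8 + 2·5 = 2]
  3 = 1·2 + 1   → row E = row C − 1·row D = (1, 2, −3)   [check: 2·8 − 3·5 = 1]
  2 = 2·1 + 0   → remainder 0, stop. gcd = 1 (last nonzero row E).
The gcd is 1, so 5 is invertible mod 8. The last nonzero row gives 2·8 − 3·5 = 1, so t = −3. So 5^(−1) ≡ −3 ≡ 5 (mod 8). Verify: 5 · 5 = 25 ≡ 1 (mod 8). ✓

Final answer: 5^(−1) ≡ 5 (mod 8)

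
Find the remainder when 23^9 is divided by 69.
23

Use repeated squaring. Binary(9) = 1001. Walk through the bits of the exponent 9 left-to-right: at each bit after the leading one, square the running value, then multiply by 23 if the bit is 1 (always reducing mod 69):
  bit 1 = 1 (leading): start with 23.
  bit 2 = 0: square 23^2 = 529 ≡ 46 (mod 69).
  bit 3 = 0: square 46^2 = 2116 ≡ 46 (mod 69).
  bit 4 = 1: square 46^2 = 2116 ≡ 46; bit is 1, so multiply 46·23 = 1058 ≡ 23 (mod 69).
Final value: 23^9 ≡ 23 (mod 69).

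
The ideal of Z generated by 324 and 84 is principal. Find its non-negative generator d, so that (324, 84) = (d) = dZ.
In the PID Z, (a, b) is generated by gcd(a, b). Compute gcd(324, 84) with the extended Euclidean algorithm, tracking rows (r, s, t) with s·324 + t·84 = r:
  row A: (324, 1, 0)   [1·324 + 0·84 = 324]
  row B: (84, 0, 1)   [0·324 + 1·84 = 84]
  324 = 3·84 + 72   → row C = row A − 3·row B = (72, 1, −3)   [check: 1·324 − 3·84 = 72]
  84 = 1·72 + 12   → row D = row B − 1·row C = (12, −1, 4)   [check: −1·324 + 4·84 = 12]
  72 = 6·12 + 0   → remainder 0, stop. gcd = 12 (last nonzero row D).
So gcd(324, 84) = 12, with Bézout identity −1·324 + 4·84 = 12. Containment (⊇): the Bézout identity exhibits 12 as an element of (324, 84), giving (12) ⊆ (324, 84). Containment (⊆): since 12 | 324 and 12 | 84 (324 = 12·27, 84 = 12·7), every Z-linear combination of 324 and 84 is divisible by 12, so (324, 84) ⊆ (12). Therefore (324, 84) = (12), d = 12.

Final answer: (324, 84) = (12); d = 12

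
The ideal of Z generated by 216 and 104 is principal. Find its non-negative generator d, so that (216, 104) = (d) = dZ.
(216, 104) = (8); d = 8

In the PID Z, (a, b) is generated by gcd(a, b). Compute gcd(216, 104) with the extended Euclidean algorithm, tracking rows (r, s, t) with s·216 + t·104 = r:
  row A: (216, 1, 0)   [1·216 + 0·104 = 216]
  row B: (104, 0, 1)   [0·216 + 1·104 = 104]
  216 = 2·104 + 8   → row C = row A − 2·row B = (8, 1, −2)   [check: 1·216 − 2·104 = 8]
  104 = 13·8 + 0   → remainder 0, stop. gcd = 8 (last nonzero row C).
So gcd(216, 104) = 8, with Bézout identity 1·216 − 2·104 = 8. Containment (⊇): the Bézout identity exhibits 8 as an element of (216, 104), giving (8) ⊆ (216, 104). Containment (⊆): since 8 | 216 and 8 | 104 (216 = 8·27, 104 = 8·13), every Z-linear combination of 216 and 104 is divisible by 8, so (216, 104) ⊆ (8). Therefore (216, 104) = (8), d = 8.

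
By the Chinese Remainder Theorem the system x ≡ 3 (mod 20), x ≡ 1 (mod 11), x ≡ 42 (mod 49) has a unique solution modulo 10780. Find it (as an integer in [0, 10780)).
x ≡ 2443 (mod 10780); the representative in [0, 10780) is 2443

The moduli 20, 11, 49 are pairwise coprime, so by the CRT there is a unique solution mod 20·11·49 = 10780.
Solve by successive substitution. Start with x ≡ 3 (mod 20).
  Combine with x ≡ 1 (mod 11): write x = 3 + 20·t and require 3 + 20·t ≡ 1 (mod 11), i.e. 20·t ≡ 1 − 3 ≡ 9 (mod 11). Since 20^(−1) ≡ 5 (mod 11) (20 ≡ 9 (mod 11)), t ≡ 5·9 ≡ 1 (mod 11). So x ≡ 3 + 20·1 = 23 (mod 220).
  Combine with x ≡ 42 (mod 49): write x = 23 + 220·t and require 23 + 220·t ≡ 42 (mod 49), i.e. 220·t ≡ 42 − 23 ≡ 19 (mod 49). Since 220^(−1) ≡ 47 (mod 49) (220 ≡ 24 (mod 49)), t ≡ 47·19 ≡ 11 (mod 49). So x ≡ 23 + 220·11 = 2443 (mod 10780).
Unique solution in [0, 10780): x = 2443.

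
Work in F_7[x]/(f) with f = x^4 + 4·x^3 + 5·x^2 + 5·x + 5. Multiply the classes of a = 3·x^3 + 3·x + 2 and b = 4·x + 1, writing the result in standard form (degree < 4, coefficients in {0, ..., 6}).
Multiply as integer polynomials: a · b = 12·x^4 + 3·x^3 + 12·x^2 + 11·x + 2. Reducing coefficients mod 7: a · b ≡ 5·x^4 + 3·x^3 + 5·x^2 + 4·x + 2. Now divide by f(x) = x^4 + 4·x^3 + 5·x^2 + 5·x + 5 in F_7[x], eliminating the leading term at each step:
  leading term 5·x^4: subtract (5)·f(x) = 5·x^4 + 6·x^3 + 4·x^2 + 4·x + 4, leaving 4·x^3 + x^2 + 5 (coefficients mod 7)
The degree is now < 4, so this is the remainder. Hence a · b ≡ 4·x^3 + x^2 + 5 in F_7[x]/(f).

Final answer: a · b ≡ 4·x^3 + x^2 + 5 (mod f(x))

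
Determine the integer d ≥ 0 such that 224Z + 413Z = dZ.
In the PID Z, (a, b) is generated by gcd(a, b). Compute gcd(413, 224) with the extended Euclidean algorithm, tracking rows (r, s, t) with s·413 + t·224 = r:
  row A: (413, 1, 0)   [1·413 + 0·224 = 413]
  row B: (224, 0, 1)   [0·413 + 1·224 = 224]
  413 = 1·224 + 189   → row C = row A − 1·row B = (189, 1, −1)   [check: 1·413 − 1·224 = 189]
  224 = 1·189 + 35   → row D = row B − 1·row C = (35, −1, 2)   [check: −1·413 + 2·224 = 35]
  189 = 5·35 + 14   → row E = row C − 5·row D = (14, 6, −11)   [check: 6·413 − 11·224 = 14]
  35 = 2·14 + 7   → row F = row D − 2·row E = (7, −13, 24)   [check: −13·413 + 24·224 = 7]
  14 = 2·7 + 0   → remainder 0, stop. gcd = 7 (last nonzero row F).
So gcd(224, 413) = 7, with Bézout identity −13·413 + 24·224 = 7. Containment (⊇): the Bézout identity exhibits 7 as an element of (224, 413), giving (7) ⊆ (224, 413). Containment (⊆): since 7 | 224 and 7 | 413 (224 = 7·32, 413 = 7·59), every Z-linear combination of 224 and 413 is divisible by 7, so (224, 413) ⊆ (7). Therefore (224, 413) = (7), d = 7.

Final answer: (224, 413) = (7); d = 7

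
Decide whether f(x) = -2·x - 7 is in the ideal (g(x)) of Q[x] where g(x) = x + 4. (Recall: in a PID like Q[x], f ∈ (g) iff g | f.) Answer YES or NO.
In Q[x] the ideal (g) consists of all multiples of g, so f ∈ (g) iff g | f, i.e. iff the remainder of f on division by g is 0. Divide f by g (g is monic, so eliminate the leading term of the running remainder at each step):
  leading term -2·x: subtract (-2)·g(x) = -2·x - 8, leaving 1
The remainder r(x) = 1 ≠ 0 (and deg r < deg g), so g ∤ f, i.e. f ∉ (g).

Final answer: NO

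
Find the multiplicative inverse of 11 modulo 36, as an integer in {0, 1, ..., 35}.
11^(−1) ≡ 23 (mod 36)

Apply the extended Euclidean algorithm to (36, 11), tracking rows (r, s, t) with s·36 + t·11 = r. Each division r_prev = q·r_cur + r_new produces the new row as (previous row) − q·(current row):
  row A: (36, 1, 0)   [1·36 + 0·11 = 36]
  row B: (11, 0, 1)   [0·36 + 1·11 = 11]
  36 = 3·11 + 3   → row C = row A − 3·row B = (3, 1, −3)   [check: 1·36 − 3·11 = 3]
  11 = 3·3 + 2   → row D = row B − 3·row C = (2, −3, 10)   [check: −3·36 + 10·11 = 2]
  3 = 1·2 + 1   → row E = row C − 1·row D = (1, 4, −13)   [check: 4·36 − 13·11 = 1]
  2 = 2·1 + 0   → remainder 0, stop. gcd = 1 (last nonzero row E).
The gcd is 1, so 11 is invertible mod 36. The last nonzero row gives 4·36 − 13·11 = 1, so t = −13. So 11^(−1) ≡ −13 ≡ 23 (mod 36). Verify: 11 · 23 = 253 ≡ 1 (mod 36). ✓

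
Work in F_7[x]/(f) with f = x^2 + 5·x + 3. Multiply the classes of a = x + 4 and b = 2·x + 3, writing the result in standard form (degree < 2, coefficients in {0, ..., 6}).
a · b ≡ x + 6 (mod f(x))

Multiply as integer polynomials: a · b = 2·x^2 + 11·x + 12. Reducing coefficients mod 7: a · b ≡ 2·x^2 + 4·x + 5. Now divide by f(x) = x^2 + 5·x + 3 in F_7[x], eliminating the leading term at each step:
  leading term 2·x^2: subtract (2)·f(x) = 2·x^2 + 3·x + 6, leaving x + 6 (coefficients mod 7)
The degree is now < 2, so this is the remainder. Hence a · b ≡ x + 6 in F_7[x]/(f).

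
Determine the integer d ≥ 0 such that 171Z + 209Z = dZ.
(171, 209) = (19); d = 19

In the PID Z, (a, b) is generated by gcd(a, b). Compute gcd(209, 171) with the extended Euclidean algorithm, tracking rows (r, s, t) with s·209 + t·171 = r:
  row A: (209, 1, 0)   [1·209 + 0·171 = 209]
  row B: (171, 0, 1)   [0·209 + 1·171 = 171]
  209 = 1·171 + 38   → row C = row A − 1·row B = (38, 1, −1)   [check: 1·209 − 1·171 = 38]
  171 = 4·38 + 19   → row D = row B − 4·row C = (19, −4, 5)   [check: −4·209 + 5·171 = 19]
  38 = 2·19 + 0   → remainder 0, stop. gcd = 19 (last nonzero row D).
So gcd(171, 209) = 19, with Bézout identity −4·209 + 5·171 = 19. Containment (⊇): the Bézout identity exhibits 19 as an element of (171, 209), giving (19) ⊆ (171, 209). Containment (⊆): since 19 | 171 and 19 | 209 (171 = 19·9, 209 = 19·11), every Z-linear combination of 171 and 209 is divisible by 19, so (171, 209) ⊆ (19). Therefore (171, 209) = (19), d = 19.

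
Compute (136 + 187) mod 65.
63

Reduce the summands first: 136 ≡ 6, 187 ≡ 57 (mod 65), so 136 + 187 ≡ 6 + 57 (mod 65). 6 + 57 = 63; 63 = 0·65 + 63, so (136 + 187) mod 65 = 63.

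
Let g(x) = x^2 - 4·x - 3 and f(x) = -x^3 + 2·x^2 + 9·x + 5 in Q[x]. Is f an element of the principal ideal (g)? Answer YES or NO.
In Q[x] the ideal (g) consists of all multiples of g, so f ∈ (g) iff g | f, i.e. iff the remainder of f on division by g is 0. Divide f by g (g is monic, so eliminate the leading term of the running remainder at each step):
  leading term -x^3: subtract (-x)·g(x) = -x^3 + 4·x^2 + 3·x, leaving -2·x^2 + 6·x + 5
  leading term -2·x^2: subtract (-2)·g(x) = -2·x^2 + 8·x + 6, leaving -2·x - 1
The remainder r(x) = -2·x - 1 ≠ 0 (and deg r < deg g), so g ∤ f, i.e. f ∉ (g).

Final answer: NO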